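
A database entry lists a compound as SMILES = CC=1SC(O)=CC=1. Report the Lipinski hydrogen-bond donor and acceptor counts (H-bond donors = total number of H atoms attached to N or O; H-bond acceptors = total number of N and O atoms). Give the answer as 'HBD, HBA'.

Donors: find every N or O and count the H atoms it carries.
  atom 5 (O): bond orders sum to 1 → 1 H
Lipinski HBD = 1.
Acceptors: N atoms = 0, O atoms = 1 → HBA = 1.

1, 1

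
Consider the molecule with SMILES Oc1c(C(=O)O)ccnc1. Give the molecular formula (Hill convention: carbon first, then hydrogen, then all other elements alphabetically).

C6H5NO3

Walk through each heavy atom and fill implicit hydrogens from standard valence (C 4, N 3, O 2, S 2, halogen 1); for lowercase aromatic atoms, an aromatic c carries 1 H when it has two neighbours and 0 H with three, and aromatic n carries 0 H:
  atom 1: O, bond orders sum to 1 (valence 2) → 1 H
  atom 2: aromatic c, 3 neighbours → 0 H
  atom 3: aromatic c, 3 neighbours → 0 H
  atom 4: C, bond orders sum to 4 (valence 4) → 0 H
  atom 5: O, bond orders sum to 2 (valence 2) → 0 H
  atom 6: O, bond orders sum to 1 (valence 2) → 1 H
  atom 7: aromatic c, 2 neighbours → 1 H
  atom 8: aromatic c, 2 neighbours → 1 H
  atom 9: aromatic n, 2 neighbours → 0 H
  atom 10: aromatic c, 2 neighbours → 1 H
Totals → C:6, H:5, N:1, O:3.
In Hill order: C6H5NO3.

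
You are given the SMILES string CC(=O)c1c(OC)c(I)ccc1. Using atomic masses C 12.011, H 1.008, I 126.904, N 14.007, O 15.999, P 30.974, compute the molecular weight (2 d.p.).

276.07 g/mol

First, the molecular formula is C9H9IO2 (counting implicit H from valence).
  C: 9 × 12.011 = 108.099
  H: 9 × 1.008 = 9.072
  I: 1 × 126.904 = 126.904
  O: 2 × 15.999 = 31.998
Sum: 9×12.011 + 9×1.008 + 1×126.904 + 2×15.999 = 276.073 → 276.07 g/mol.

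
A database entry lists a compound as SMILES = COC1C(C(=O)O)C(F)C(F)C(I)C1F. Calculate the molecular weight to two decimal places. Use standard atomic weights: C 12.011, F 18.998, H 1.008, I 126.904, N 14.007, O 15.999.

First, the molecular formula is C8H10F3IO3 (counting implicit H from valence).
  C: 8 × 12.011 = 96.088
  F: 3 × 18.998 = 56.994
  H: 10 × 1.008 = 10.080
  I: 1 × 126.904 = 126.904
  O: 3 × 15.999 = 47.997
Sum: 8×12.011 + 3×18.998 + 10×1.008 + 1×126.904 + 3×15.999 = 338.063 → 338.06 g/mol.

338.06 g/mol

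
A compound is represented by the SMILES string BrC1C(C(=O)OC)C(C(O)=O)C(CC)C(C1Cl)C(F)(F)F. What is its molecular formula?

C12H15BrClF3O4

Walk through each heavy atom and fill implicit hydrogens from standard valence (C 4, N 3, O 2, S 2, halogen 1):
  atom 1: Br (halogen, monovalent) → 0 H
  atom 2: C, bond orders sum to 3 (valence 4) → 1 H
  atom 3: C, bond orders sum to 3 (valence 4) → 1 H
  atom 4: C, bond orders sum to 4 (valence 4) → 0 H
  atom 5: O, bond orders sum to 2 (valence 2) → 0 H
  atom 6: O, bond orders sum to 2 (valence 2) → 0 H
  atom 7: C, bond orders sum to 1 (valence 4) → 3 H
  atom 8: C, bond orders sum to 3 (valence 4) → 1 H
  atom 9: C, bond orders sum to 4 (valence 4) → 0 H
  atom 10: O, bond orders sum to 1 (valence 2) → 1 H
  atom 11: O, bond orders sum to 2 (valence 2) → 0 H
  atom 12: C, bond orders sum to 3 (valence 4) → 1 H
  atom 13: C, bond orders sum to 2 (valence 4) → 2 H
  atom 14: C, bond orders sum to 1 (valence 4) → 3 H
  atom 15: C, bond orders sum to 3 (valence 4) → 1 H
  atom 16: C, bond orders sum to 3 (valence 4) → 1 H
  atom 17: Cl (halogen, monovalent) → 0 H
  atom 18: C, bond orders sum to 4 (valence 4) → 0 H
  atom 19: F (halogen, monovalent) → 0 H
  atom 20: F (halogen, monovalent) → 0 H
  atom 21: F (halogen, monovalent) → 0 H
Totals → C:12, H:15, Br:1, Cl:1, F:3, O:4.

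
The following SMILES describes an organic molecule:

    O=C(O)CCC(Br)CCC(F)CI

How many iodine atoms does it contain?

Scan the SMILES for I atoms (remember two-letter symbols like Cl and Br are single atoms).
Iodine count: 1.

1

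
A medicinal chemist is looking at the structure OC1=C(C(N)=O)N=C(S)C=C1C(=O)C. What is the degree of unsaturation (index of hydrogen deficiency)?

6

Degree of unsaturation = (number of rings) + (number of π bonds).
Ring closures in the SMILES: 1.
π bonds: 5 double bonds (each 1 DoU) → 5 DoU from unsaturation.
Total DoU = 1 + 5 = 6.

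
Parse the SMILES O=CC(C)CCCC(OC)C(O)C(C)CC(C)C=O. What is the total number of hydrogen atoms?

28

Walk through each heavy atom and fill implicit hydrogens from standard valence (C 4, N 3, O 2, S 2, halogen 1):
  atom 1: O, bond orders sum to 2 (valence 2) → 0 H
  atom 2: C, bond orders sum to 3 (valence 4) → 1 H
  atom 3: C, bond orders sum to 3 (valence 4) → 1 H
  atom 4: C, bond orders sum to 1 (valence 4) → 3 H
  atom 5: C, bond orders sum to 2 (valence 4) → 2 H
  atom 6: C, bond orders sum to 2 (valence 4) → 2 H
  atom 7: C, bond orders sum to 2 (valence 4) → 2 H
  atom 8: C, bond orders sum to 3 (valence 4) → 1 H
  atom 9: O, bond orders sum to 2 (valence 2) → 0 H
  atom 10: C, bond orders sum to 1 (valence 4) → 3 H
  atom 11: C, bond orders sum to 3 (valence 4) → 1 H
  atom 12: O, bond orders sum to 1 (valence 2) → 1 H
  atom 13: C, bond orders sum to 3 (valence 4) → 1 H
  atom 14: C, bond orders sum to 1 (valence 4) → 3 H
  atom 15: C, bond orders sum to 2 (valence 4) → 2 H
  atom 16: C, bond orders sum to 3 (valence 4) → 1 H
  atom 17: C, bond orders sum to 1 (valence 4) → 3 H
  atom 18: C, bond orders sum to 3 (valence 4) → 1 H
  atom 19: O, bond orders sum to 2 (valence 2) → 0 H
Total hydrogens: 28.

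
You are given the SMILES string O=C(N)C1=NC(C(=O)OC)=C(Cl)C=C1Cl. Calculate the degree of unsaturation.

Molecular formula: C8H6Cl2N2O3.
DoU = (2C + 2 + N − H − X) / 2, where X is the halogen count and O/S are ignored.
    = (2·8 + 2 + 2 − 6 − 2) / 2 = 12 / 2 = 6.

6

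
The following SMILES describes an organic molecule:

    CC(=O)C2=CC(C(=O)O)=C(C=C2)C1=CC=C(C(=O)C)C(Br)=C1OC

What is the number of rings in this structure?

In SMILES, each pair of matching ring-closure digits denotes one ring-closing bond; the number of such bonds equals the number of independent rings.
Ring-closure bonds here: 2.

2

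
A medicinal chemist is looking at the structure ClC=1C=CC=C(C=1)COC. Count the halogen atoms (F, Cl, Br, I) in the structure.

Halogen atoms appear at heavy-atom position 1 (1×Cl).
Other groups present: 1 ether.
Halogen count: 1.

1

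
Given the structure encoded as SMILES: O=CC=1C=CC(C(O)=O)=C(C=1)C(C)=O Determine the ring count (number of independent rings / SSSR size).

1

In SMILES, each pair of matching ring-closure digits denotes one ring-closing bond; the number of such bonds equals the number of independent rings.
Ring-closure bonds here: 1.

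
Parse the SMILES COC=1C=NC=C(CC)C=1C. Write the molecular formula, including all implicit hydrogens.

C9H13NO

Walk through each heavy atom and fill implicit hydrogens from standard valence (C 4, N 3, O 2, S 2, halogen 1):
  atom 1: C, bond orders sum to 1 (valence 4) → 3 H
  atom 2: O, bond orders sum to 2 (valence 2) → 0 H
  atom 3: C, bond orders sum to 4 (valence 4) → 0 H
  atom 4: C, bond orders sum to 3 (valence 4) → 1 H
  atom 5: N, bond orders sum to 3 (valence 3) → 0 H
  atom 6: C, bond orders sum to 3 (valence 4) → 1 H
  atom 7: C, bond orders sum to 4 (valence 4) → 0 H
  atom 8: C, bond orders sum to 2 (valence 4) → 2 H
  atom 9: C, bond orders sum to 1 (valence 4) → 3 H
  atom 10: C, bond orders sum to 4 (valence 4) → 0 H
  atom 11: C, bond orders sum to 1 (valence 4) → 3 H
Totals → C:9, H:13, N:1, O:1.
In Hill order: C9H13NO.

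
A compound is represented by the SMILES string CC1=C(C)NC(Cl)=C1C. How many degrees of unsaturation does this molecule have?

3

Molecular formula: C7H10ClN.
DoU = (2C + 2 + N − H − X) / 2, where X is the halogen count and O/S are ignored.
    = (2·7 + 2 + 1 − 10 − 1) / 2 = 6 / 2 = 3.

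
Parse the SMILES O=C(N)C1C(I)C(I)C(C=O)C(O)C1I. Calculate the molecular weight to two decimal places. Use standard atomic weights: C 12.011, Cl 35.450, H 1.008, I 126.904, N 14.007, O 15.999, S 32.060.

548.88 g/mol

First, the molecular formula is C8H10I3NO3 (counting implicit H from valence).
  C: 8 × 12.011 = 96.088
  H: 10 × 1.008 = 10.080
  I: 3 × 126.904 = 380.712
  N: 1 × 14.007 = 14.007
  O: 3 × 15.999 = 47.997
Sum: 8×12.011 + 10×1.008 + 3×126.904 + 1×14.007 + 3×15.999 = 548.884 → 548.88 g/mol.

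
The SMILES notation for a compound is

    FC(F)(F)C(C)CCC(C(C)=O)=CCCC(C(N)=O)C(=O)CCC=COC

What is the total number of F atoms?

3

Scan the SMILES for F atoms (remember two-letter symbols like Cl and Br are single atoms).
Fluorine count: 3.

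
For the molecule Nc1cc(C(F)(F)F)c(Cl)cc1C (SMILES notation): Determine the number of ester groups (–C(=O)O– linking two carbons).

Scan the SMILES for the ester motif — none present.
Groups that are present: 1 primary amine.

0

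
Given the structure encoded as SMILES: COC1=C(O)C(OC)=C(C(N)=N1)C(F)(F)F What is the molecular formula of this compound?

C8H9F3N2O3

Walk through each heavy atom and fill implicit hydrogens from standard valence (C 4, N 3, O 2, S 2, halogen 1):
  atom 1: C, bond orders sum to 1 (valence 4) → 3 H
  atom 2: O, bond orders sum to 2 (valence 2) → 0 H
  atom 3: C, bond orders sum to 4 (valence 4) → 0 H
  atom 4: C, bond orders sum to 4 (valence 4) → 0 H
  atom 5: O, bond orders sum to 1 (valence 2) → 1 H
  atom 6: C, bond orders sum to 4 (valence 4) → 0 H
  atom 7: O, bond orders sum to 2 (valence 2) → 0 H
  atom 8: C, bond orders sum to 1 (valence 4) → 3 H
  atom 9: C, bond orders sum to 4 (valence 4) → 0 H
  atom 10: C, bond orders sum to 4 (valence 4) → 0 H
  atom 11: N, bond orders sum to 1 (valence 3) → 2 H
  atom 12: N, bond orders sum to 3 (valence 3) → 0 H
  atom 13: C, bond orders sum to 4 (valence 4) → 0 H
  atom 14: F (halogen, monovalent) → 0 H
  atom 15: F (halogen, monovalent) → 0 H
  atom 16: F (halogen, monovalent) → 0 H
Totals → C:8, H:9, F:3, N:2, O:3.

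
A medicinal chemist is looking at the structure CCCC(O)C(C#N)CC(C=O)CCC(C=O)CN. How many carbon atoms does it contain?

Count every carbon token in the SMILES (each C, including those in ring-closure positions and inside branches).
Carbon count: 14.

14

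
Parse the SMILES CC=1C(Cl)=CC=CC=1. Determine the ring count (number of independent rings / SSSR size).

1

In SMILES, each pair of matching ring-closure digits denotes one ring-closing bond; the number of such bonds equals the number of independent rings.
Ring-closure bonds here: 1.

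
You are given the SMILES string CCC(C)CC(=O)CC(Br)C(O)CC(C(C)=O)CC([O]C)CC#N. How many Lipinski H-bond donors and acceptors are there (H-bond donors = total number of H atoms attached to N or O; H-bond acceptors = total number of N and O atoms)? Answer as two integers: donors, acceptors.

1, 5

Donors: find every N or O and count the H atoms it carries.
  atom 7 (O): bond orders sum to 2 → 0 H
  atom 12 (O): bond orders sum to 1 → 1 H
  atom 17 (O): bond orders sum to 2 → 0 H
  atom 20 (O): bond orders sum to 2 → 0 H
  atom 24 (N): bond orders sum to 3 → 0 H
Lipinski HBD = 1.
Acceptors: N atoms = 1, O atoms = 4 → HBA = 5.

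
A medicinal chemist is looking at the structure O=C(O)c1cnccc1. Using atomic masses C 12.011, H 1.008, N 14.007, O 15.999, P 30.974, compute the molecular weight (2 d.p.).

First, the molecular formula is C6H5NO2 (counting implicit H from valence).
  C: 6 × 12.011 = 72.066
  H: 5 × 1.008 = 5.040
  N: 1 × 14.007 = 14.007
  O: 2 × 15.999 = 31.998
Sum: 6×12.011 + 5×1.008 + 1×14.007 + 2×15.999 = 123.111 → 123.11 g/mol.

123.11 g/mol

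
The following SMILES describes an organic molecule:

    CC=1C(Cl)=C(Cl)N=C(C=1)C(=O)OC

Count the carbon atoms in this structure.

Count every carbon token in the SMILES (each C, including those in ring-closure positions and inside branches).
Carbon count: 8.

8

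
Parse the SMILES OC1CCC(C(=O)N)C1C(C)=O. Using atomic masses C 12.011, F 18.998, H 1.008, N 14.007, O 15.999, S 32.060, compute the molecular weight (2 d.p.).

First, the molecular formula is C8H13NO3 (counting implicit H from valence).
  C: 8 × 12.011 = 96.088
  H: 13 × 1.008 = 13.104
  N: 1 × 14.007 = 14.007
  O: 3 × 15.999 = 47.997
Sum: 8×12.011 + 13×1.008 + 1×14.007 + 3×15.999 = 171.196 → 171.20 g/mol.

171.20 g/mol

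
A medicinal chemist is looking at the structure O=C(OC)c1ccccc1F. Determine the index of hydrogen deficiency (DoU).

5

Molecular formula: C8H7FO2.
DoU = (2C + 2 + N − H − X) / 2, where X is the halogen count and O/S are ignored.
    = (2·8 + 2 + 0 − 7 − 1) / 2 = 10 / 2 = 5.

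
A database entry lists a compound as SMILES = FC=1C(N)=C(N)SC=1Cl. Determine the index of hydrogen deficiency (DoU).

Degree of unsaturation = (number of rings) + (number of π bonds).
Ring closures in the SMILES: 1.
π bonds: 2 double bonds (each 1 DoU) → 2 DoU from unsaturation.
Total DoU = 1 + 2 = 3.

3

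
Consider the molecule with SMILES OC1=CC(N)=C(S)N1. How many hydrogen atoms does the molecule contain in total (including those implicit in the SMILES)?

6

Walk through each heavy atom and fill implicit hydrogens from standard valence (C 4, N 3, O 2, S 2, halogen 1):
  atom 1: O, bond orders sum to 1 (valence 2) → 1 H
  atom 2: C, bond orders sum to 4 (valence 4) → 0 H
  atom 3: C, bond orders sum to 3 (valence 4) → 1 H
  atom 4: C, bond orders sum to 4 (valence 4) → 0 H
  atom 5: N, bond orders sum to 1 (valence 3) → 2 H
  atom 6: C, bond orders sum to 4 (valence 4) → 0 H
  atom 7: S, bond orders sum to 1 (valence 2) → 1 H
  atom 8: N, bond orders sum to 2 (valence 3) → 1 H
Total hydrogens: 6.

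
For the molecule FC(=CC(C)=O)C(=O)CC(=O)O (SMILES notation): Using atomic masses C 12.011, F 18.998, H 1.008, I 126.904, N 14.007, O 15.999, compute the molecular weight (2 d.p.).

174.13 g/mol

First, the molecular formula is C7H7FO4 (counting implicit H from valence).
  C: 7 × 12.011 = 84.077
  F: 1 × 18.998 = 18.998
  H: 7 × 1.008 = 7.056
  O: 4 × 15.999 = 63.996
Sum: 7×12.011 + 1×18.998 + 7×1.008 + 4×15.999 = 174.127 → 174.13 g/mol.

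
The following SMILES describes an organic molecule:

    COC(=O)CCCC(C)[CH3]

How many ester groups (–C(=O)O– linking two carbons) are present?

The ester motif appears at heavy-atom position 3 in the SMILES.
Ester count: 1.

1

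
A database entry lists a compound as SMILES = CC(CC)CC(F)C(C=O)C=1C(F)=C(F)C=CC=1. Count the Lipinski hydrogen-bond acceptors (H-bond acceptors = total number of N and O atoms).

N atoms: 0; O atoms: 1.
Lipinski HBA = 0 + 1 = 1.

1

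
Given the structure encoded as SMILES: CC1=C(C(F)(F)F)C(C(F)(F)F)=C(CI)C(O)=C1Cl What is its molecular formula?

Walk through each heavy atom and fill implicit hydrogens from standard valence (C 4, N 3, O 2, S 2, halogen 1):
  atom 1: C, bond orders sum to 1 (valence 4) → 3 H
  atom 2: C, bond orders sum to 4 (valence 4) → 0 H
  atom 3: C, bond orders sum to 4 (valence 4) → 0 H
  atom 4: C, bond orders sum to 4 (valence 4) → 0 H
  atom 5: F (halogen, monovalent) → 0 H
  atom 6: F (halogen, monovalent) → 0 H
  atom 7: F (halogen, monovalent) → 0 H
  atom 8: C, bond orders sum to 4 (valence 4) → 0 H
  atom 9: C, bond orders sum to 4 (valence 4) → 0 H
  atom 10: F (halogen, monovalent) → 0 H
  atom 11: F (halogen, monovalent) → 0 H
  atom 12: F (halogen, monovalent) → 0 H
  atom 13: C, bond orders sum to 4 (valence 4) → 0 H
  atom 14: C, bond orders sum to 2 (valence 4) → 2 H
  atom 15: I (halogen, monovalent) → 0 H
  atom 16: C, bond orders sum to 4 (valence 4) → 0 H
  atom 17: O, bond orders sum to 1 (valence 2) → 1 H
  atom 18: C, bond orders sum to 4 (valence 4) → 0 H
  atom 19: Cl (halogen, monovalent) → 0 H
Totals → C:10, H:6, Cl:1, F:6, I:1, O:1.

C10H6ClF6IO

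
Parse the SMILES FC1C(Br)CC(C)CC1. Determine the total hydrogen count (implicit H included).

Walk through each heavy atom and fill implicit hydrogens from standard valence (C 4, N 3, O 2, S 2, halogen 1):
  atom 1: F (halogen, monovalent) → 0 H
  atom 2: C, bond orders sum to 3 (valence 4) → 1 H
  atom 3: C, bond orders sum to 3 (valence 4) → 1 H
  atom 4: Br (halogen, monovalent) → 0 H
  atom 5: C, bond orders sum to 2 (valence 4) → 2 H
  atom 6: C, bond orders sum to 3 (valence 4) → 1 H
  atom 7: C, bond orders sum to 1 (valence 4) → 3 H
  atom 8: C, bond orders sum to 2 (valence 4) → 2 H
  atom 9: C, bond orders sum to 2 (valence 4) → 2 H
Total hydrogens: 12.

12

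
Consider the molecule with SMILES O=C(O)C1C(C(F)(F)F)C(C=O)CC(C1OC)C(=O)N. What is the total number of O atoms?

Scan the SMILES for O atoms (remember two-letter symbols like Cl and Br are single atoms).
Oxygen count: 5.

5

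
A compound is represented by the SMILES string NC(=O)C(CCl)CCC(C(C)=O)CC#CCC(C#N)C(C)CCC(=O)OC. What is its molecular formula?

Walk through each heavy atom and fill implicit hydrogens from standard valence (C 4, N 3, O 2, S 2, halogen 1):
  atom 1: N, bond orders sum to 1 (valence 3) → 2 H
  atom 2: C, bond orders sum to 4 (valence 4) → 0 H
  atom 3: O, bond orders sum to 2 (valence 2) → 0 H
  atom 4: C, bond orders sum to 3 (valence 4) → 1 H
  atom 5: C, bond orders sum to 2 (valence 4) → 2 H
  atom 6: Cl (halogen, monovalent) → 0 H
  atom 7: C, bond orders sum to 2 (valence 4) → 2 H
  atom 8: C, bond orders sum to 2 (valence 4) → 2 H
  atom 9: C, bond orders sum to 3 (valence 4) → 1 H
  atom 10: C, bond orders sum to 4 (valence 4) → 0 H
  atom 11: C, bond orders sum to 1 (valence 4) → 3 H
  atom 12: O, bond orders sum to 2 (valence 2) → 0 H
  atom 13: C, bond orders sum to 2 (valence 4) → 2 H
  atom 14: C, bond orders sum to 4 (valence 4) → 0 H
  atom 15: C, bond orders sum to 4 (valence 4) → 0 H
  atom 16: C, bond orders sum to 2 (valence 4) → 2 H
  atom 17: C, bond orders sum to 3 (valence 4) → 1 H
  atom 18: C, bond orders sum to 4 (valence 4) → 0 H
  atom 19: N, bond orders sum to 3 (valence 3) → 0 H
  atom 20: C, bond orders sum to 3 (valence 4) → 1 H
  atom 21: C, bond orders sum to 1 (valence 4) → 3 H
  atom 22: C, bond orders sum to 2 (valence 4) → 2 H
  atom 23: C, bond orders sum to 2 (valence 4) → 2 H
  atom 24: C, bond orders sum to 4 (valence 4) → 0 H
  atom 25: O, bond orders sum to 2 (valence 2) → 0 H
  atom 26: O, bond orders sum to 2 (valence 2) → 0 H
  atom 27: C, bond orders sum to 1 (valence 4) → 3 H
Totals → C:20, H:29, Cl:1, N:2, O:4.
In Hill order: C20H29ClN2O4.

C20H29ClN2O4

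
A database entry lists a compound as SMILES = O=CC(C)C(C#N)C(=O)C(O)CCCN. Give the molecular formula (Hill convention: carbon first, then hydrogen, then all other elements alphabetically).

Walk through each heavy atom and fill implicit hydrogens from standard valence (C 4, N 3, O 2, S 2, halogen 1):
  atom 1: O, bond orders sum to 2 (valence 2) → 0 H
  atom 2: C, bond orders sum to 3 (valence 4) → 1 H
  atom 3: C, bond orders sum to 3 (valence 4) → 1 H
  atom 4: C, bond orders sum to 1 (valence 4) → 3 H
  atom 5: C, bond orders sum to 3 (valence 4) → 1 H
  atom 6: C, bond orders sum to 4 (valence 4) → 0 H
  atom 7: N, bond orders sum to 3 (valence 3) → 0 H
  atom 8: C, bond orders sum to 4 (valence 4) → 0 H
  atom 9: O, bond orders sum to 2 (valence 2) → 0 H
  atom 10: C, bond orders sum to 3 (valence 4) → 1 H
  atom 11: O, bond orders sum to 1 (valence 2) → 1 H
  atom 12: C, bond orders sum to 2 (valence 4) → 2 H
  atom 13: C, bond orders sum to 2 (valence 4) → 2 H
  atom 14: C, bond orders sum to 2 (valence 4) → 2 H
  atom 15: N, bond orders sum to 1 (valence 3) → 2 H
Totals → C:10, H:16, N:2, O:3.
In Hill order: C10H16N2O3.

C10H16N2O3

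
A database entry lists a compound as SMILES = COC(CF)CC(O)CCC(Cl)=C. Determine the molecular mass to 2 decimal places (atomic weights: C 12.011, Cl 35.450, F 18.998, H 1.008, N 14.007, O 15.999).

First, the molecular formula is C9H16ClFO2 (counting implicit H from valence).
  C: 9 × 12.011 = 108.099
  Cl: 1 × 35.450 = 35.450
  F: 1 × 18.998 = 18.998
  H: 16 × 1.008 = 16.128
  O: 2 × 15.999 = 31.998
Sum: 9×12.011 + 1×35.450 + 1×18.998 + 16×1.008 + 2×15.999 = 210.673 → 210.67 g/mol.

210.67 g/mol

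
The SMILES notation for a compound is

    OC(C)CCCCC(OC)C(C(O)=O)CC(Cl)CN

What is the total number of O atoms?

4

Scan the SMILES for O atoms (remember two-letter symbols like Cl and Br are single atoms).
Oxygen count: 4.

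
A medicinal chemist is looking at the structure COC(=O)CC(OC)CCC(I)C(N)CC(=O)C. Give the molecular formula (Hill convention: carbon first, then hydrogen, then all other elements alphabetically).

C12H22INO4

Walk through each heavy atom and fill implicit hydrogens from standard valence (C 4, N 3, O 2, S 2, halogen 1):
  atom 1: C, bond orders sum to 1 (valence 4) → 3 H
  atom 2: O, bond orders sum to 2 (valence 2) → 0 H
  atom 3: C, bond orders sum to 4 (valence 4) → 0 H
  atom 4: O, bond orders sum to 2 (valence 2) → 0 H
  atom 5: C, bond orders sum to 2 (valence 4) → 2 H
  atom 6: C, bond orders sum to 3 (valence 4) → 1 H
  atom 7: O, bond orders sum to 2 (valence 2) → 0 H
  atom 8: C, bond orders sum to 1 (valence 4) → 3 H
  atom 9: C, bond orders sum to 2 (valence 4) → 2 H
  atom 10: C, bond orders sum to 2 (valence 4) → 2 H
  atom 11: C, bond orders sum to 3 (valence 4) → 1 H
  atom 12: I (halogen, monovalent) → 0 H
  atom 13: C, bond orders sum to 3 (valence 4) → 1 H
  atom 14: N, bond orders sum to 1 (valence 3) → 2 H
  atom 15: C, bond orders sum to 2 (valence 4) → 2 H
  atom 16: C, bond orders sum to 4 (valence 4) → 0 H
  atom 17: O, bond orders sum to 2 (valence 2) → 0 H
  atom 18: C, bond orders sum to 1 (valence 4) → 3 H
Totals → C:12, H:22, I:1, N:1, O:4.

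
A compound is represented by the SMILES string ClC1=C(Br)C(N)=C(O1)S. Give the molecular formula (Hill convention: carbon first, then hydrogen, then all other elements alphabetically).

Walk through each heavy atom and fill implicit hydrogens from standard valence (C 4, N 3, O 2, S 2, halogen 1):
  atom 1: Cl (halogen, monovalent) → 0 H
  atom 2: C, bond orders sum to 4 (valence 4) → 0 H
  atom 3: C, bond orders sum to 4 (valence 4) → 0 H
  atom 4: Br (halogen, monovalent) → 0 H
  atom 5: C, bond orders sum to 4 (valence 4) → 0 H
  atom 6: N, bond orders sum to 1 (valence 3) → 2 H
  atom 7: C, bond orders sum to 4 (valence 4) → 0 H
  atom 8: O, bond orders sum to 2 (valence 2) → 0 H
  atom 9: S, bond orders sum to 1 (valence 2) → 1 H
Totals → C:4, H:3, Br:1, Cl:1, N:1, O:1, S:1.
In Hill order: C4H3BrClNOS.

C4H3BrClNOS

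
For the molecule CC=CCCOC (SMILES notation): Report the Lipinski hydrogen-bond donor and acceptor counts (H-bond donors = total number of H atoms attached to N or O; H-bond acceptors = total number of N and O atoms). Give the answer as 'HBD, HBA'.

Donors: find every N or O and count the H atoms it carries.
  atom 6 (O): bond orders sum to 2 → 0 H
Lipinski HBD = 0.
Acceptors: N atoms = 0, O atoms = 1 → HBA = 1.

0, 1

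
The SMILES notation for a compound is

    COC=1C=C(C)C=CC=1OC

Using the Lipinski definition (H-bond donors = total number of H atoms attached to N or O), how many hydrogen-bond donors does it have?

Donors: find every N or O and count the H atoms it carries.
  atom 2 (O): bond orders sum to 2 → 0 H
  atom 10 (O): bond orders sum to 2 → 0 H
Lipinski HBD = 0.

0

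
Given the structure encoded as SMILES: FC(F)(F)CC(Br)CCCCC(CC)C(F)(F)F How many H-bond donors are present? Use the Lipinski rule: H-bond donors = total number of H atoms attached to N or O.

0

Donors: find every N or O and count the H atoms it carries.
  (no N or O atoms present)
Lipinski HBD = 0.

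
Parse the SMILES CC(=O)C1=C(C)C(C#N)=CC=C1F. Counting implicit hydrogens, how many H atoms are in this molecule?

Walk through each heavy atom and fill implicit hydrogens from standard valence (C 4, N 3, O 2, S 2, halogen 1):
  atom 1: C, bond orders sum to 1 (valence 4) → 3 H
  atom 2: C, bond orders sum to 4 (valence 4) → 0 H
  atom 3: O, bond orders sum to 2 (valence 2) → 0 H
  atom 4: C, bond orders sum to 4 (valence 4) → 0 H
  atom 5: C, bond orders sum to 4 (valence 4) → 0 H
  atom 6: C, bond orders sum to 1 (valence 4) → 3 H
  atom 7: C, bond orders sum to 4 (valence 4) → 0 H
  atom 8: C, bond orders sum to 4 (valence 4) → 0 H
  atom 9: N, bond orders sum to 3 (valence 3) → 0 H
  atom 10: C, bond orders sum to 3 (valence 4) → 1 H
  atom 11: C, bond orders sum to 3 (valence 4) → 1 H
  atom 12: C, bond orders sum to 4 (valence 4) → 0 H
  atom 13: F (halogen, monovalent) → 0 H
Total hydrogens: 8.

8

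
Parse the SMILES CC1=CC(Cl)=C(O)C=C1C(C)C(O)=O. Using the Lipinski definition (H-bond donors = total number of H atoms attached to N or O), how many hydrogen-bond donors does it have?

2

Donors: find every N or O and count the H atoms it carries.
  atom 7 (O): bond orders sum to 1 → 1 H
  atom 13 (O): bond orders sum to 1 → 1 H
  atom 14 (O): bond orders sum to 2 → 0 H
Lipinski HBD = 2.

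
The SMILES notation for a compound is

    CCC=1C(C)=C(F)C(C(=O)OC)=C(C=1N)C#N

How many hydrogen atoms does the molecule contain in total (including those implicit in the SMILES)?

Walk through each heavy atom and fill implicit hydrogens from standard valence (C 4, N 3, O 2, S 2, halogen 1):
  atom 1: C, bond orders sum to 1 (valence 4) → 3 H
  atom 2: C, bond orders sum to 2 (valence 4) → 2 H
  atom 3: C, bond orders sum to 4 (valence 4) → 0 H
  atom 4: C, bond orders sum to 4 (valence 4) → 0 H
  atom 5: C, bond orders sum to 1 (valence 4) → 3 H
  atom 6: C, bond orders sum to 4 (valence 4) → 0 H
  atom 7: F (halogen, monovalent) → 0 H
  atom 8: C, bond orders sum to 4 (valence 4) → 0 H
  atom 9: C, bond orders sum to 4 (valence 4) → 0 H
  atom 10: O, bond orders sum to 2 (valence 2) → 0 H
  atom 11: O, bond orders sum to 2 (valence 2) → 0 H
  atom 12: C, bond orders sum to 1 (valence 4) → 3 H
  atom 13: C, bond orders sum to 4 (valence 4) → 0 H
  atom 14: C, bond orders sum to 4 (valence 4) → 0 H
  atom 15: N, bond orders sum to 1 (valence 3) → 2 H
  atom 16: C, bond orders sum to 4 (valence 4) → 0 H
  atom 17: N, bond orders sum to 3 (valence 3) → 0 H
Total hydrogens: 13.

13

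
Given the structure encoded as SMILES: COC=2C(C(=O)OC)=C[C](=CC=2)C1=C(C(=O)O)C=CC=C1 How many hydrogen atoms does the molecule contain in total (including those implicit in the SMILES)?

14

Walk through each heavy atom and fill implicit hydrogens from standard valence (C 4, N 3, O 2, S 2, halogen 1):
  atom 1: C, bond orders sum to 1 (valence 4) → 3 H
  atom 2: O, bond orders sum to 2 (valence 2) → 0 H
  atom 3: C, bond orders sum to 4 (valence 4) → 0 H
  atom 4: C, bond orders sum to 4 (valence 4) → 0 H
  atom 5: C, bond orders sum to 4 (valence 4) → 0 H
  atom 6: O, bond orders sum to 2 (valence 2) → 0 H
  atom 7: O, bond orders sum to 2 (valence 2) → 0 H
  atom 8: C, bond orders sum to 1 (valence 4) → 3 H
  atom 9: C, bond orders sum to 3 (valence 4) → 1 H
  atom 10: C with explicit H count 0
  atom 11: C, bond orders sum to 3 (valence 4) → 1 H
  atom 12: C, bond orders sum to 3 (valence 4) → 1 H
  atom 13: C, bond orders sum to 4 (valence 4) → 0 H
  atom 14: C, bond orders sum to 4 (valence 4) → 0 H
  atom 15: C, bond orders sum to 4 (valence 4) → 0 H
  atom 16: O, bond orders sum to 2 (valence 2) → 0 H
  atom 17: O, bond orders sum to 1 (valence 2) → 1 H
  atom 18: C, bond orders sum to 3 (valence 4) → 1 H
  atom 19: C, bond orders sum to 3 (valence 4) → 1 H
  atom 20: C, bond orders sum to 3 (valence 4) → 1 H
  atom 21: C, bond orders sum to 3 (valence 4) → 1 H
Total hydrogens: 14.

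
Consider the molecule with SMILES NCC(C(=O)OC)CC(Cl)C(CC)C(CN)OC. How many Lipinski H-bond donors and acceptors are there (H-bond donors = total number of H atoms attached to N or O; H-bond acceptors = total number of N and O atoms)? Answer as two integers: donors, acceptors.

Donors: find every N or O and count the H atoms it carries.
  atom 1 (N): bond orders sum to 1 → 2 H
  atom 5 (O): bond orders sum to 2 → 0 H
  atom 6 (O): bond orders sum to 2 → 0 H
  atom 16 (N): bond orders sum to 1 → 2 H
  atom 17 (O): bond orders sum to 2 → 0 H
Lipinski HBD = 4.
Acceptors: N atoms = 2, O atoms = 3 → HBA = 5.

4, 5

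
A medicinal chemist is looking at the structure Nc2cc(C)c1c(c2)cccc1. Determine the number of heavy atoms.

12

Every atom symbol written in the SMILES (organic subset) is one heavy atom; implicit H are not written.
Heavy atoms by element → C:11, N:1.
Total: 12.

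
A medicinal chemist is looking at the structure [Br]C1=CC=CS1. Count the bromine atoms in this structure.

1

Scan the SMILES for Br atoms (remember two-letter symbols like Cl and Br are single atoms).
Bromine count: 1.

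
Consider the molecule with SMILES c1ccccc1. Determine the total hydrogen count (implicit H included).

Walk through each heavy atom and fill implicit hydrogens from standard valence (C 4, N 3, O 2, S 2, halogen 1); for lowercase aromatic atoms, an aromatic c carries 1 H when it has two neighbours and 0 H with three, and aromatic n carries 0 H:
  atom 1: aromatic c, 2 neighbours → 1 H
  atom 2: aromatic c, 2 neighbours → 1 H
  atom 3: aromatic c, 2 neighbours → 1 H
  atom 4: aromatic c, 2 neighbours → 1 H
  atom 5: aromatic c, 2 neighbours → 1 H
  atom 6: aromatic c, 2 neighbours → 1 H
Total hydrogens: 6.

6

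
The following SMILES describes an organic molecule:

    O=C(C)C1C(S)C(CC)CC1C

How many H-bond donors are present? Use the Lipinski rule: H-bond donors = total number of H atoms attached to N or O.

0

Donors: find every N or O and count the H atoms it carries.
  atom 1 (O): bond orders sum to 2 → 0 H
Lipinski HBD = 0.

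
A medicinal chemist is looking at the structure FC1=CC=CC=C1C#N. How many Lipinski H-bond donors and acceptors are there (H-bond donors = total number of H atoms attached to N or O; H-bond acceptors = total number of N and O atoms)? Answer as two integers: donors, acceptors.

Donors: find every N or O and count the H atoms it carries.
  atom 9 (N): bond orders sum to 3 → 0 H
Lipinski HBD = 0.
Acceptors: N atoms = 1, O atoms = 0 → HBA = 1.

0, 1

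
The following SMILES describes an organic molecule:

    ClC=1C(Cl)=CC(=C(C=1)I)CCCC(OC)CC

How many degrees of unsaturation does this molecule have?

Degree of unsaturation = (number of rings) + (number of π bonds).
Ring closures in the SMILES: 1.
π bonds: 3 double bonds (each 1 DoU) → 3 DoU from unsaturation.
Total DoU = 1 + 3 = 4.

4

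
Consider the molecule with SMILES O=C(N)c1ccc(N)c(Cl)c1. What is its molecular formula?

Walk through each heavy atom and fill implicit hydrogens from standard valence (C 4, N 3, O 2, S 2, halogen 1); for lowercase aromatic atoms, an aromatic c carries 1 H when it has two neighbours and 0 H with three, and aromatic n carries 0 H:
  atom 1: O, bond orders sum to 2 (valence 2) → 0 H
  atom 2: C, bond orders sum to 4 (valence 4) → 0 H
  atom 3: N, bond orders sum to 1 (valence 3) → 2 H
  atom 4: aromatic c, 3 neighbours → 0 H
  atom 5: aromatic c, 2 neighbours → 1 H
  atom 6: aromatic c, 2 neighbours → 1 H
  atom 7: aromatic c, 3 neighbours → 0 H
  atom 8: N, bond orders sum to 1 (valence 3) → 2 H
  atom 9: aromatic c, 3 neighbours → 0 H
  atom 10: Cl (halogen, monovalent) → 0 H
  atom 11: aromatic c, 2 neighbours → 1 H
Totals → C:7, H:7, Cl:1, N:2, O:1.

C7H7ClN2O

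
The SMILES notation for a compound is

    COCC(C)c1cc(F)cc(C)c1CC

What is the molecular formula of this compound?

Walk through each heavy atom and fill implicit hydrogens from standard valence (C 4, N 3, O 2, S 2, halogen 1); for lowercase aromatic atoms, an aromatic c carries 1 H when it has two neighbours and 0 H with three, and aromatic n carries 0 H:
  atom 1: C, bond orders sum to 1 (valence 4) → 3 H
  atom 2: O, bond orders sum to 2 (valence 2) → 0 H
  atom 3: C, bond orders sum to 2 (valence 4) → 2 H
  atom 4: C, bond orders sum to 3 (valence 4) → 1 H
  atom 5: C, bond orders sum to 1 (valence 4) → 3 H
  atom 6: aromatic c, 3 neighbours → 0 H
  atom 7: aromatic c, 2 neighbours → 1 H
  atom 8: aromatic c, 3 neighbours → 0 H
  atom 9: F (halogen, monovalent) → 0 H
  atom 10: aromatic c, 2 neighbours → 1 H
  atom 11: aromatic c, 3 neighbours → 0 H
  atom 12: C, bond orders sum to 1 (valence 4) → 3 H
  atom 13: aromatic c, 3 neighbours → 0 H
  atom 14: C, bond orders sum to 2 (valence 4) → 2 H
  atom 15: C, bond orders sum to 1 (valence 4) → 3 H
Totals → C:13, H:19, F:1, O:1.
In Hill order: C13H19FO.

C13H19FO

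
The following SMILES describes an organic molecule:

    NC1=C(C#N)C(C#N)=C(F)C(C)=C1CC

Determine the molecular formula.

Walk through each heavy atom and fill implicit hydrogens from standard valence (C 4, N 3, O 2, S 2, halogen 1):
  atom 1: N, bond orders sum to 1 (valence 3) → 2 H
  atom 2: C, bond orders sum to 4 (valence 4) → 0 H
  atom 3: C, bond orders sum to 4 (valence 4) → 0 H
  atom 4: C, bond orders sum to 4 (valence 4) → 0 H
  atom 5: N, bond orders sum to 3 (valence 3) → 0 H
  atom 6: C, bond orders sum to 4 (valence 4) → 0 H
  atom 7: C, bond orders sum to 4 (valence 4) → 0 H
  atom 8: N, bond orders sum to 3 (valence 3) → 0 H
  atom 9: C, bond orders sum to 4 (valence 4) → 0 H
  atom 10: F (halogen, monovalent) → 0 H
  atom 11: C, bond orders sum to 4 (valence 4) → 0 H
  atom 12: C, bond orders sum to 1 (valence 4) → 3 H
  atom 13: C, bond orders sum to 4 (valence 4) → 0 H
  atom 14: C, bond orders sum to 2 (valence 4) → 2 H
  atom 15: C, bond orders sum to 1 (valence 4) → 3 H
Totals → C:11, H:10, F:1, N:3.
In Hill order: C11H10FN3.

C11H10FN3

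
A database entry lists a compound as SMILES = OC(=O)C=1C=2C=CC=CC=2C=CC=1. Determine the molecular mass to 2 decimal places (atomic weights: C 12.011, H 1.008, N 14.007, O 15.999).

First, the molecular formula is C11H8O2 (counting implicit H from valence).
  C: 11 × 12.011 = 132.121
  H: 8 × 1.008 = 8.064
  O: 2 × 15.999 = 31.998
Sum: 11×12.011 + 8×1.008 + 2×15.999 = 172.183 → 172.18 g/mol.

172.18 g/mol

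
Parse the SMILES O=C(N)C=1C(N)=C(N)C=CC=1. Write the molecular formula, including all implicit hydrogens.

Walk through each heavy atom and fill implicit hydrogens from standard valence (C 4, N 3, O 2, S 2, halogen 1):
  atom 1: O, bond orders sum to 2 (valence 2) → 0 H
  atom 2: C, bond orders sum to 4 (valence 4) → 0 H
  atom 3: N, bond orders sum to 1 (valence 3) → 2 H
  atom 4: C, bond orders sum to 4 (valence 4) → 0 H
  atom 5: C, bond orders sum to 4 (valence 4) → 0 H
  atom 6: N, bond orders sum to 1 (valence 3) → 2 H
  atom 7: C, bond orders sum to 4 (valence 4) → 0 H
  atom 8: N, bond orders sum to 1 (valence 3) → 2 H
  atom 9: C, bond orders sum to 3 (valence 4) → 1 H
  atom 10: C, bond orders sum to 3 (valence 4) → 1 H
  atom 11: C, bond orders sum to 3 (valence 4) → 1 H
Totals → C:7, H:9, N:3, O:1.

C7H9N3O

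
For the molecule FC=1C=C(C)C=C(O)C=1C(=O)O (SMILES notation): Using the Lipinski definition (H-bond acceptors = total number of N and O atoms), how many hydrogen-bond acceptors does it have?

N atoms: 0; O atoms: 3.
Lipinski HBA = 0 + 3 = 3.

3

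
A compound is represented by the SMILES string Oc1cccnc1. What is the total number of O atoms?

Scan the SMILES for O atoms (remember two-letter symbols like Cl and Br are single atoms).
Oxygen count: 1.

1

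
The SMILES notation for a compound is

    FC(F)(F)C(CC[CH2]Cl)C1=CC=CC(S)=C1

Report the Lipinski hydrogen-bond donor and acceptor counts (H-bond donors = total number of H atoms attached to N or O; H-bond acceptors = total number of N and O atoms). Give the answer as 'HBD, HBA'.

0, 0

Donors: find every N or O and count the H atoms it carries.
  (no N or O atoms present)
Lipinski HBD = 0.
Acceptors: N atoms = 0, O atoms = 0 → HBA = 0.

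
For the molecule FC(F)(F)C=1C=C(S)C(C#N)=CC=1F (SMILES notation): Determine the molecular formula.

C8H3F4NS

Walk through each heavy atom and fill implicit hydrogens from standard valence (C 4, N 3, O 2, S 2, halogen 1):
  atom 1: F (halogen, monovalent) → 0 H
  atom 2: C, bond orders sum to 4 (valence 4) → 0 H
  atom 3: F (halogen, monovalent) → 0 H
  atom 4: F (halogen, monovalent) → 0 H
  atom 5: C, bond orders sum to 4 (valence 4) → 0 H
  atom 6: C, bond orders sum to 3 (valence 4) → 1 H
  atom 7: C, bond orders sum to 4 (valence 4) → 0 H
  atom 8: S, bond orders sum to 1 (valence 2) → 1 H
  atom 9: C, bond orders sum to 4 (valence 4) → 0 H
  atom 10: C, bond orders sum to 4 (valence 4) → 0 H
  atom 11: N, bond orders sum to 3 (valence 3) → 0 H
  atom 12: C, bond orders sum to 3 (valence 4) → 1 H
  atom 13: C, bond orders sum to 4 (valence 4) → 0 H
  atom 14: F (halogen, monovalent) → 0 H
Totals → C:8, H:3, F:4, N:1, S:1.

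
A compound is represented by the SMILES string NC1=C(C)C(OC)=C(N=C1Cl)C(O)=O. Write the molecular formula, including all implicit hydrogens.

C8H9ClN2O3

Walk through each heavy atom and fill implicit hydrogens from standard valence (C 4, N 3, O 2, S 2, halogen 1):
  atom 1: N, bond orders sum to 1 (valence 3) → 2 H
  atom 2: C, bond orders sum to 4 (valence 4) → 0 H
  atom 3: C, bond orders sum to 4 (valence 4) → 0 H
  atom 4: C, bond orders sum to 1 (valence 4) → 3 H
  atom 5: C, bond orders sum to 4 (valence 4) → 0 H
  atom 6: O, bond orders sum to 2 (valence 2) → 0 H
  atom 7: C, bond orders sum to 1 (valence 4) → 3 H
  atom 8: C, bond orders sum to 4 (valence 4) → 0 H
  atom 9: N, bond orders sum to 3 (valence 3) → 0 H
  atom 10: C, bond orders sum to 4 (valence 4) → 0 H
  atom 11: Cl (halogen, monovalent) → 0 H
  atom 12: C, bond orders sum to 4 (valence 4) → 0 H
  atom 13: O, bond orders sum to 1 (valence 2) → 1 H
  atom 14: O, bond orders sum to 2 (valence 2) → 0 H
Totals → C:8, H:9, Cl:1, N:2, O:3.
In Hill order: C8H9ClN2O3.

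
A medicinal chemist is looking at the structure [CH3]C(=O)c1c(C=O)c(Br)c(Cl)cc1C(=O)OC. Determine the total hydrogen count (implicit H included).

Walk through each heavy atom and fill implicit hydrogens from standard valence (C 4, N 3, O 2, S 2, halogen 1); for lowercase aromatic atoms, an aromatic c carries 1 H when it has two neighbours and 0 H with three, and aromatic n carries 0 H:
  atom 1: C with explicit H count 3
  atom 2: C, bond orders sum to 4 (valence 4) → 0 H
  atom 3: O, bond orders sum to 2 (valence 2) → 0 H
  atom 4: aromatic c, 3 neighbours → 0 H
  atom 5: aromatic c, 3 neighbours → 0 H
  atom 6: C, bond orders sum to 3 (valence 4) → 1 H
  atom 7: O, bond orders sum to 2 (valence 2) → 0 H
  atom 8: aromatic c, 3 neighbours → 0 H
  atom 9: Br (halogen, monovalent) → 0 H
  atom 10: aromatic c, 3 neighbours → 0 H
  atom 11: Cl (halogen, monovalent) → 0 H
  atom 12: aromatic c, 2 neighbours → 1 H
  atom 13: aromatic c, 3 neighbours → 0 H
  atom 14: C, bond orders sum to 4 (valence 4) → 0 H
  atom 15: O, bond orders sum to 2 (valence 2) → 0 H
  atom 16: O, bond orders sum to 2 (valence 2) → 0 H
  atom 17: C, bond orders sum to 1 (valence 4) → 3 H
Total hydrogens: 8.

8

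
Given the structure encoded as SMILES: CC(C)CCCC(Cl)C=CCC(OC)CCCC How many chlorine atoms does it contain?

1

Scan the SMILES for Cl atoms (remember two-letter symbols like Cl and Br are single atoms).
Chlorine count: 1.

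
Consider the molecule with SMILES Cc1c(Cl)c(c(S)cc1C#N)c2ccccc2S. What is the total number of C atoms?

Count every carbon token in the SMILES (each C, including those in ring-closure positions and inside branches).
Carbon count: 14.

14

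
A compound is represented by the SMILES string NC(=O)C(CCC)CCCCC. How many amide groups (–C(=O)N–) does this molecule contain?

The amide motif appears at heavy-atom position 2 in the SMILES.
Amide count: 1.

1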